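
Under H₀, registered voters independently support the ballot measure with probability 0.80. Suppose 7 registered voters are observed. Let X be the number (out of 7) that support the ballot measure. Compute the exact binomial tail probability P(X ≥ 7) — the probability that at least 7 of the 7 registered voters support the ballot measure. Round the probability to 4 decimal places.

P = 0.2097

X ~ Binomial(n=7, p=0.80).
P(X ≥ 7) = C(7,7)·0.80^7·0.20^0.
= 0.209715 = 0.2097.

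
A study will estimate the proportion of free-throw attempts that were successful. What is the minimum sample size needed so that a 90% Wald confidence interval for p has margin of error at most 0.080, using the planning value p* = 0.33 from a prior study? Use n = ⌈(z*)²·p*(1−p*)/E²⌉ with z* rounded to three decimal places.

z* = 1.645 at the 90% level.
p*(1−p*) = 0.2211.
Required n before rounding: 2.706025 × 0.2211 / 0.080² = 93.485.
⌈93.485⌉ = 94.

n = 94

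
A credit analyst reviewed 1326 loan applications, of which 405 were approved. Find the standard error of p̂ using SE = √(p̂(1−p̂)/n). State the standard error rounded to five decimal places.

SE = 0.01265

Sample proportion p̂ = 405/1326 = 0.30543.
p̂(1−p̂) = 0.212143.
SE = √(0.212143/1326) = √0.000159987 = 0.01265.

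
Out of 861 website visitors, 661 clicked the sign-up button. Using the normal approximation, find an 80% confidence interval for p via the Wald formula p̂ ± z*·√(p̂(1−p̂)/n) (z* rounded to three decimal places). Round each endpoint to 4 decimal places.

Sample proportion p̂ = 661/861 = 0.76771.
Standard error of p̂: √(0.178330/861) = √0.000207120 = 0.014392.
For 80% confidence, z* = 1.282.
Margin of error: 1.282 × 0.014392 = 0.01845.
So the interval runs from 0.7493 to 0.7862.

(0.7493, 0.7862)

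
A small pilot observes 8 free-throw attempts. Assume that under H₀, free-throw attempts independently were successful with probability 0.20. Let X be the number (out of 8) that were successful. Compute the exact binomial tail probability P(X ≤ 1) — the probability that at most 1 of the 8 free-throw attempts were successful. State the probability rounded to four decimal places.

P = 0.5033

X ~ Binomial(n=8, p=0.20).
P(X ≤ 1) = C(8,0)·0.20^0·0.80^8 + C(8,1)·0.20^1·0.80^7.
= 0.167772 + 0.335544 = 0.5033.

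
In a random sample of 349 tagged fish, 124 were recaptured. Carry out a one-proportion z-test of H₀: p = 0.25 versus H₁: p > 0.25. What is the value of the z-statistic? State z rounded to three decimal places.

Sample proportion p̂ = 124/349 = 0.35530.
Null standard error: √(0.25·0.75/349) = √0.000537249 = 0.023179.
z = (p̂ − p₀)/SE = (0.35530 − 0.25)/0.023179 = 4.543.

z = 4.543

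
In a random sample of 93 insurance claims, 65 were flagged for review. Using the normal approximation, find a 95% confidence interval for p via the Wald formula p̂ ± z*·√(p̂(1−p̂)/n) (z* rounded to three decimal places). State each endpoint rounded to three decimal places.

(0.606, 0.792)

The sample proportion is 65/93 = 0.69892.
Standard error of p̂: √(0.210429/93) = √0.002262677 = 0.047568.
For 95% confidence, z* = 1.960.
Margin of error: 1.960 × 0.047568 = 0.09323.
Interval: 0.69892 ± 0.09323 → (0.606, 0.792).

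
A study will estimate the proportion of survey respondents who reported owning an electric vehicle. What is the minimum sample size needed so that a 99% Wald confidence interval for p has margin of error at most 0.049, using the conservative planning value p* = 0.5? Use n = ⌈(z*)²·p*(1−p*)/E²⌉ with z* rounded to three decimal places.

z* = 2.576 at the 99% level.
p*(1−p*) = 0.2500.
(z*)²·p*(1−p*)/E² = 6.635776·0.2500/0.002401 = 690.939.
Rounding up, n = 691.

n = 691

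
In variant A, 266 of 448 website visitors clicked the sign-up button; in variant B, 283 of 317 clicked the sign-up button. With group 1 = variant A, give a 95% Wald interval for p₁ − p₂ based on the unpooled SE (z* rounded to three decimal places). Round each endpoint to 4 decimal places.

(-0.3558, -0.2422)

p̂₁ = 266/448 = 0.59375, p̂₂ = 283/317 = 0.89274; p̂₁ − p̂₂ = -0.29899.
Unpooled SE = √(p̂₁(1−p̂₁)/n₁ + p̂₂(1−p̂₂)/n₂) = √(0.000538417 + 0.000302056) = 0.028991.
z* = 1.960 at the 95% level. Margin = 1.960·0.028991 = 0.05682.
So the interval runs from -0.3558 to -0.2422.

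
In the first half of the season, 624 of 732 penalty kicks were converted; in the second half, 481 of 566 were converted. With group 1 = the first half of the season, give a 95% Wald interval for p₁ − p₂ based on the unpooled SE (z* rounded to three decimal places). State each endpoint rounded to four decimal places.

p̂₁ = 624/732 = 0.85246, p̂₂ = 481/566 = 0.84982; p̂₁ − p̂₂ = 0.00264.
SE = √(0.000171821 + 0.000225483) = √0.000397304 = 0.019932.
The 95% critical value is z* = 1.960. Margin = 1.960·0.019932 = 0.03907.
Interval: 0.00264 ± 0.03907 → (-0.0364, 0.0417).

(-0.0364, 0.0417)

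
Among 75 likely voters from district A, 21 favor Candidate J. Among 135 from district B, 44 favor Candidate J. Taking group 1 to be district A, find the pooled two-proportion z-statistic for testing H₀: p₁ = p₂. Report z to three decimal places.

z = -0.690

p̂₁ = 21/75 = 0.28000, p̂₂ = 44/135 = 0.32593.
Pooled p̂ = (21+44)/(75+135) = 65/210 = 0.30952.
Pooled SE = √[0.2137188·0.02074074] ≈ 0.066578.
z = (p̂₁ − p̂₂)/SE = (0.28000 − 0.32593)/0.066578 = -0.04593/0.066578 = -0.690.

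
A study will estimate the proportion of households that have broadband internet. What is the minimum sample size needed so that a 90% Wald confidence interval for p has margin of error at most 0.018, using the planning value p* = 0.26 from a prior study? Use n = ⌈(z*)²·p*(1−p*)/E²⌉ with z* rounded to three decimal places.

n = 1607

The 90% critical value is z* = 1.645.
p*(1−p*) = 0.26·0.74 = 0.1924.
(z*)²·p*(1−p*)/E² = 2.706025·0.1924/0.000324 = 1606.911.
⌈1606.911⌉ = 1607.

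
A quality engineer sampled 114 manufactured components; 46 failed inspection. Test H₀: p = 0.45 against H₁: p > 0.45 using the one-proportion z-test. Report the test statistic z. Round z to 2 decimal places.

With x = 46 successes in n = 114, p̂ = 0.40351.
Null standard error: √(0.45·0.55/114) = √0.002171053 = 0.046595.
z = (0.40351 − 0.45)/0.046595 = -0.04649/0.046595 = -1.00.

z = -1.00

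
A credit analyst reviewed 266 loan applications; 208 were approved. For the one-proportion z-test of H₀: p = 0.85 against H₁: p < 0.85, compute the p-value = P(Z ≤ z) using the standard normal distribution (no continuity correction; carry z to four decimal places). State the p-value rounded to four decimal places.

p-value = 0.0009

p̂ = 208/266 = 0.78195.
SE₀ = √(0.85·0.15/266) = 0.021893.
Test statistic (full precision, shown to 4 dp): z = (208/266 − 0.85)/SE₀ ≈ -3.1080.
p-value = P(Z ≤ z) with z = -3.1080 → 0.0009.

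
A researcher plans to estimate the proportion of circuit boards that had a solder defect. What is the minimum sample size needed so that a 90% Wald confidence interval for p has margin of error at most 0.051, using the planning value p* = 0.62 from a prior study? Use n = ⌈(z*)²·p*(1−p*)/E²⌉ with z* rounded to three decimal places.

n = 246

For 90% confidence, z* = 1.645.
p*(1−p*) = 0.62·0.38 = 0.2356.
Required n before rounding: 2.706025 × 0.2356 / 0.051² = 245.113.
Rounding up, n = 246.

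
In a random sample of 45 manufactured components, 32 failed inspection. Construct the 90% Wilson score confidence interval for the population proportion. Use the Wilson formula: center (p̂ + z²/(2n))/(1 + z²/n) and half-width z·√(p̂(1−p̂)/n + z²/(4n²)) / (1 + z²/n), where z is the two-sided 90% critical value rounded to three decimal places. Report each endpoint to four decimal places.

(0.5905, 0.8077)

Here p̂ = 32/45 = 0.71111 and z = 1.645 (z² = 2.706025).
Denominator 1 + z²/n = 1 + 2.706025/45 = 1.060134.
Adjusted center: (0.71111 + z²/(2n))/1.060134 = 0.69914.
Radicand: p̂(1−p̂)/n + z²/(4n²) = 0.004565158 + 0.000334077 = 0.004899235.
Half-width = 1.645·√0.004899235/1.060134 = 0.10861.
CI: 0.69914 ± 0.10861 = (0.5905, 0.8077).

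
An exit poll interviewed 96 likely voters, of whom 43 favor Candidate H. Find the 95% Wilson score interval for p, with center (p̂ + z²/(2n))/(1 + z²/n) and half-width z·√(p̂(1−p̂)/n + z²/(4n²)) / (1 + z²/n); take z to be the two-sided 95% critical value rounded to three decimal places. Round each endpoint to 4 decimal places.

p̂ = 43/96 = 0.44792; z = 1.960, so z² = 3.841600.
1 + z²/n = 1.040017.
Center = (0.44792 + 0.020008)/1.040017 = 0.44992.
Radicand: p̂(1−p̂)/n + z²/(4n²) = 0.002575910 + 0.000104210 = 0.002680120.
Half-width = z·√(radicand)/denom = 1.960·0.051770/1.040017 = 0.09756.
Interval: 0.44992 ± 0.09756 → (0.3524, 0.5475).

(0.3524, 0.5475)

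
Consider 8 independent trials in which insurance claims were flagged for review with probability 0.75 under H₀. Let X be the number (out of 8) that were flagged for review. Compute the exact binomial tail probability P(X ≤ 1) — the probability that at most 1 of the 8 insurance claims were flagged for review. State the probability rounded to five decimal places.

X is binomial with n = 8 and p = 0.75.
P(X ≤ 1) = C(8,0)·0.75^0·0.25^8 + C(8,1)·0.75^1·0.25^7.
= 0.000015 + 0.000366 = 0.00038.

P = 0.00038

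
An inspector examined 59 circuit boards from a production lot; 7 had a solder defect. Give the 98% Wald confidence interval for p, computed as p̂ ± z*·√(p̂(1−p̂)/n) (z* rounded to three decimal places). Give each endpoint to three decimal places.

With x = 7 successes in n = 59, p̂ = 0.11864.
SE(p̂) = √(0.11864·0.88136/59) = 0.042099.
z* = 2.326 at the 98% level.
Margin of error: 2.326 × 0.042099 = 0.09792.
Interval: 0.11864 ± 0.09792 → (0.021, 0.217).

(0.021, 0.217)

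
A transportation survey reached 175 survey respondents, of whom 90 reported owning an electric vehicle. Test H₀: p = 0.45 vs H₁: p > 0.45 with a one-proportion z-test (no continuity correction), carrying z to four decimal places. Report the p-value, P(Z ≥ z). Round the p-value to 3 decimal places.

The sample proportion is 90/175 = 0.51429.
Null standard error: √(0.45·0.55/175) = √0.001414286 = 0.037607.
z = (p̂ − p₀)/SE = (90/175 − 0.45)/0.037607 ≈ 1.7094.
From the standard normal, P(Z ≥ z) = 0.044.

p-value = 0.044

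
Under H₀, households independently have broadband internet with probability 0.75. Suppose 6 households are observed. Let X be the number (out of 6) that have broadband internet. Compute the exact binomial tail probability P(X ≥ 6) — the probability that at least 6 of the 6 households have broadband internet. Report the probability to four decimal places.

P = 0.1780

X is binomial with n = 6 and p = 0.75.
P(X ≥ 6) = C(6,6)·0.75^6·0.25^0.
= 0.177979 = 0.1780.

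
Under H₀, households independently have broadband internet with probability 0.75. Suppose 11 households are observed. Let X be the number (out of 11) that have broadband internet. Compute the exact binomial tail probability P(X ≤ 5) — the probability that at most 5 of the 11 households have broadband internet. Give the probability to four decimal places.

X is binomial with n = 11 and p = 0.75.
P(X ≤ 5) = Σ_{j=0}^{5} C(11,j)·0.75^j·0.25^{11−j}.
= 0.000000 + 0.000008 + 0.000118 + 0.001062 + 0.006373 + 0.026766 = 0.0343.

P = 0.0343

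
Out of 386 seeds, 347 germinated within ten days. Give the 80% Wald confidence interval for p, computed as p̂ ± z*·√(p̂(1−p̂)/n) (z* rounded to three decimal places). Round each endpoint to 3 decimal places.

(0.879, 0.919)

p̂ = 347/386 = 0.89896.
SE(p̂) = √(0.89896·0.10104/386) = 0.015340.
The 80% critical value is z* = 1.282.
Margin = 1.282·0.015340 = 0.01967.
CI: 0.89896 ± 0.01967 = (0.879, 0.919).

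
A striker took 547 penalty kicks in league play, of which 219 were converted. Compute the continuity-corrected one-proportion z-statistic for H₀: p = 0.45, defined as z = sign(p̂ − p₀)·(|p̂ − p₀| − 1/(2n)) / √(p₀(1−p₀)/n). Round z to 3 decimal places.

p̂ = 219/547 = 0.40037. p̂ − p₀ = -0.049634.
Continuity correction 1/(2n) = 1/1094 = 0.000914.
Corrected numerator: |-0.049634| − 0.000914 = 0.048720.
Under H₀, SE = √(p₀(1−p₀)/n) = √(0.45·0.55/547) = √0.000452468 = 0.021271.
z = (−)0.048720/0.021271 = -2.290.

z = -2.290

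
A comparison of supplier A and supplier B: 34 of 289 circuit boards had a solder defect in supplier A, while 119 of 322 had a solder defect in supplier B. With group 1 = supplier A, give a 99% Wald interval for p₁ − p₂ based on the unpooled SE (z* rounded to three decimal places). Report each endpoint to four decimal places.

p̂₁ = 0.11765, p̂₂ = 0.36957, so the observed difference is -0.25192.
Unpooled SE = √(p̂₁(1−p̂₁)/n₁ + p̂₂(1−p̂₂)/n₂) = √(0.000359191 + 0.000723561) = 0.032905.
z* = 2.576 at the 99% level. Margin of error = 0.08476.
CI: -0.25192 ± 0.08476 = (-0.3367, -0.1672).

(-0.3367, -0.1672)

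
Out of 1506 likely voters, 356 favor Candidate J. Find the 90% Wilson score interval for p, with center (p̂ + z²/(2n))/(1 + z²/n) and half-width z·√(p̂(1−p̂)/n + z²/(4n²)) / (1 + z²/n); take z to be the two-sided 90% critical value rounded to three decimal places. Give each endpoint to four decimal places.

Here p̂ = 356/1506 = 0.23639 and z = 1.645 (z² = 2.706025).
Denominator 1 + z²/n = 1 + 2.706025/1506 = 1.001797.
Adjusted center: (0.23639 + z²/(2n))/1.001797 = 0.23686.
Radicand: p̂(1−p̂)/n + z²/(4n²) = 0.000119860 + 0.000000298 = 0.000120158.
Half-width = 1.645·√0.000120158/1.001797 = 0.01800.
Interval: 0.23686 ± 0.01800 → (0.2189, 0.2549).

(0.2189, 0.2549)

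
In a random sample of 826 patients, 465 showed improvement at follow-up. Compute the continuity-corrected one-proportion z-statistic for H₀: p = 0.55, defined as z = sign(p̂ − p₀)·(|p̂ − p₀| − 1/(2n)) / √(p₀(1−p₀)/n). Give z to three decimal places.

z = 0.713

The sample proportion is 465/826 = 0.56295. p̂ − p₀ = 0.012954.
Continuity correction 1/(2n) = 1/1652 = 0.000605.
Corrected numerator: |0.012954| − 0.000605 = 0.012349.
Under H₀, SE = √(p₀(1−p₀)/n) = √(0.55·0.45/826) = √0.000299637 = 0.017310.
z = (+)0.012349/0.017310 = 0.713.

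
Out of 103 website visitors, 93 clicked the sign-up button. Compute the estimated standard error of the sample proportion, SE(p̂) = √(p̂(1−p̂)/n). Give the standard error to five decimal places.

Sample proportion p̂ = 93/103 = 0.90291.
p̂(1−p̂) = 0.90291·0.09709 = 0.087664.
Dividing by n and taking the root: √0.000851107 = 0.02917.

SE = 0.02917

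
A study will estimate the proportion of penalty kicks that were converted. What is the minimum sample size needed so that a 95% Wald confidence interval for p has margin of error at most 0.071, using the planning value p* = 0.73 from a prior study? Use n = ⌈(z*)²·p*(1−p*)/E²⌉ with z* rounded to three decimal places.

For 95% confidence, z* = 1.960.
p*(1−p*) = 0.1971.
Required n before rounding: 3.841600 × 0.1971 / 0.071² = 150.204.
Rounding up, n = 151.

n = 151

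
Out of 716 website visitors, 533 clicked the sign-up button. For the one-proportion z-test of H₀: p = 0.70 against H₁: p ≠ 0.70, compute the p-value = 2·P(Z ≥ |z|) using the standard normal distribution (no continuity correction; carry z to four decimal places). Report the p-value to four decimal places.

The sample proportion is 533/716 = 0.74441.
Null standard error: √(0.70·0.30/716) = √0.000293296 = 0.017126.
z = (p̂ − p₀)/SE = (533/716 − 0.70)/0.017126 ≈ 2.5933.
From the standard normal, 2·P(Z ≥ |z|) = 0.0095.

p-value = 0.0095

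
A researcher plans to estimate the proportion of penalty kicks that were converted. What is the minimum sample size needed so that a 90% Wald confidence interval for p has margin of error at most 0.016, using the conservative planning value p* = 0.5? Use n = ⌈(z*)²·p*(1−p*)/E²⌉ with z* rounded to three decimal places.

n = 2643

The 90% critical value is z* = 1.645.
p*(1−p*) = 0.50·0.50 = 0.2500.
Required n before rounding: 2.706025 × 0.2500 / 0.016² = 2642.603.
Rounding up, n = 2643.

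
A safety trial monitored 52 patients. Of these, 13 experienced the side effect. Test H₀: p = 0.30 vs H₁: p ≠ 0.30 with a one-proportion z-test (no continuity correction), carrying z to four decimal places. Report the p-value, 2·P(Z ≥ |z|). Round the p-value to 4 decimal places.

p-value = 0.4314

With x = 13 successes in n = 52, p̂ = 0.25000.
SE₀ = √(0.30·0.70/52) = 0.063549.
Test statistic (full precision, shown to 4 dp): z = (13/52 − 0.30)/SE₀ ≈ -0.7868.
From the standard normal, 2·P(Z ≥ |z|) = 0.4314.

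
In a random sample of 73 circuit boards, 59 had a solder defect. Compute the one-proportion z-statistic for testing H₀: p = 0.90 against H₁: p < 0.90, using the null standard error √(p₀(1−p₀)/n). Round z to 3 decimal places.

p̂ = 59/73 = 0.80822.
Under H₀, SE = √(p₀(1−p₀)/n) = √(0.90·0.10/73) = √0.001232877 = 0.035112.
Test statistic: z = -0.09178/0.035112 = -2.614.

z = -2.614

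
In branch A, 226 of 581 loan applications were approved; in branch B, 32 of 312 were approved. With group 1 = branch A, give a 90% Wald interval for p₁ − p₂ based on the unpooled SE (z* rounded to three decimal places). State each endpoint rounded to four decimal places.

p̂₁ = 0.38898, p̂₂ = 0.10256, so the observed difference is 0.28642.
SE = √(0.000409080 + 0.000295015) = √0.000704095 = 0.026535.
The 90% critical value is z* = 1.645. Margin of error = 0.04365.
So the interval runs from 0.2428 to 0.3301.

(0.2428, 0.3301)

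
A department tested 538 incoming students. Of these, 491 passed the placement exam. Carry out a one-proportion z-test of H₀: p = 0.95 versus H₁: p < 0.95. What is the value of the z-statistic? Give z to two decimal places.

z = -3.98

The sample proportion is 491/538 = 0.91264.
SE₀ = √(0.95·0.05/538) = 0.009396.
z = (p̂ − p₀)/SE = (0.91264 − 0.95)/0.009396 = -3.98.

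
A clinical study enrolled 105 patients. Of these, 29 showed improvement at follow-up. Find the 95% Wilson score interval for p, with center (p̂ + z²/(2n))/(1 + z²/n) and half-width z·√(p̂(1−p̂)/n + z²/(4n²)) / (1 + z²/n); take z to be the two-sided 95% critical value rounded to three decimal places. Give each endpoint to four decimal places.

Here p̂ = 29/105 = 0.27619 and z = 1.960 (z² = 3.841600).
Denominator 1 + z²/n = 1 + 3.841600/105 = 1.036587.
Adjusted center: (0.27619 + z²/(2n))/1.036587 = 0.28409.
Radicand: p̂(1−p̂)/n + z²/(4n²) = 0.001903898 + 0.000087111 = 0.001991009.
Half-width = z·√(radicand)/denom = 1.960·0.044621/1.036587 = 0.08437.
Interval: 0.28409 ± 0.08437 → (0.1997, 0.3685).

(0.1997, 0.3685)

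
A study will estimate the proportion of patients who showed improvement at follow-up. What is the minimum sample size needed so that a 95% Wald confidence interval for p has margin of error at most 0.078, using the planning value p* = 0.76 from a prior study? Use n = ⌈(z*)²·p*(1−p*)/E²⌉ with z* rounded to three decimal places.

The 95% critical value is z* = 1.960.
p*(1−p*) = 0.76·0.24 = 0.1824.
Required n before rounding: 3.841600 × 0.1824 / 0.078² = 115.172.
Rounding up, n = 116.

n = 116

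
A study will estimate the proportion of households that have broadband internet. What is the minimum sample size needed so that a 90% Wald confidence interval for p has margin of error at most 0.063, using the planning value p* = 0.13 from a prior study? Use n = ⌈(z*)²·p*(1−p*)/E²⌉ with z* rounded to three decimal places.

n = 78

For 90% confidence, z* = 1.645.
p*(1−p*) = 0.13·0.87 = 0.1131.
(z*)²·p*(1−p*)/E² = 2.706025·0.1131/0.003969 = 77.110.
Rounding up, n = 78.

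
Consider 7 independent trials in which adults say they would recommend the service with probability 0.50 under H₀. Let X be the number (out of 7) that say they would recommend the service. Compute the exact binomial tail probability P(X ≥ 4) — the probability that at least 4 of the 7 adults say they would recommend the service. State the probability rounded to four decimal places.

X is binomial with n = 7 and p = 0.50.
P(X ≥ 4) = C(7,4)·0.50^4·0.50^3 + C(7,5)·0.50^5·0.50^2 + C(7,6)·0.50^6·0.50^1 + C(7,7)·0.50^7·0.50^0.
= 0.273438 + 0.164062 + 0.054688 + 0.007812 = 0.5000.

P = 0.5000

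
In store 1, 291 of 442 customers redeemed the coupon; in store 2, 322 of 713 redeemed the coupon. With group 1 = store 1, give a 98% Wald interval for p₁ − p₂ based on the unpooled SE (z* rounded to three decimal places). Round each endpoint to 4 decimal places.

(0.1387, 0.2748)

p̂₁ = 0.65837, p̂₂ = 0.45161, so the observed difference is 0.20676.
Unpooled SE = √(p̂₁(1−p̂₁)/n₁ + p̂₂(1−p̂₂)/n₂) = √(0.000508866 + 0.000347347) = 0.029261.
z* = 2.326 at the 98% level. Margin = 2.326·0.029261 = 0.06806.
CI: 0.20676 ± 0.06806 = (0.1387, 0.2748).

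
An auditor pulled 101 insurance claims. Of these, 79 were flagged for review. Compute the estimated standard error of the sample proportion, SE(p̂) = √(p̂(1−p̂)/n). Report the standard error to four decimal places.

SE = 0.0411

The sample proportion is 79/101 = 0.78218.
p̂(1−p̂) = 0.78218·0.21782 = 0.170374.
Dividing by n and taking the root: √0.001686871 = 0.0411.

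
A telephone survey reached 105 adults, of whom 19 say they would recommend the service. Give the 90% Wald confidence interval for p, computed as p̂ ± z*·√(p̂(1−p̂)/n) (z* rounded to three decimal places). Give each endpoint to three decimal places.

The sample proportion is 19/105 = 0.18095.
SE = √(p̂(1−p̂)/n) = √(0.148209/105) = 0.037570.
z* = 1.645 at the 90% level.
Margin of error: 1.645 × 0.037570 = 0.06180.
Interval: 0.18095 ± 0.06180 → (0.119, 0.243).

(0.119, 0.243)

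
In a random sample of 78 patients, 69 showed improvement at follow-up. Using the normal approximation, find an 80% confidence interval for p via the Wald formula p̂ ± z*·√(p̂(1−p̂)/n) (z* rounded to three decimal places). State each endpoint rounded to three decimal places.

(0.838, 0.931)

p̂ = 69/78 = 0.88462.
SE = √(p̂(1−p̂)/n) = √(0.102071/78) = 0.036175.
z* = 1.282 at the 80% level.
Margin of error: 1.282 × 0.036175 = 0.04638.
So the interval runs from 0.838 to 0.931.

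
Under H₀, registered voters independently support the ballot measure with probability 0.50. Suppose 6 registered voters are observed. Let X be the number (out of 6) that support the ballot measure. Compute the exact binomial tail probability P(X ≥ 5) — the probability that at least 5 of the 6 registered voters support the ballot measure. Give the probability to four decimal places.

P = 0.1094

X is binomial with n = 6 and p = 0.50.
P(X ≥ 5) = C(6,5)·0.50^5·0.50^1 + C(6,6)·0.50^6·0.50^0.
= 0.093750 + 0.015625 = 0.1094.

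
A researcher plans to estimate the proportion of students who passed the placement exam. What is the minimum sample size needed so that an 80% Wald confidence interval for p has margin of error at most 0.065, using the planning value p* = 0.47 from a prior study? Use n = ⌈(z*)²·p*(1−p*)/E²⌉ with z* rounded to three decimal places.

For 80% confidence, z* = 1.282.
p*(1−p*) = 0.47·0.53 = 0.2491.
Required n before rounding: 1.643524 × 0.2491 / 0.065² = 96.900.
⌈96.900⌉ = 97.

n = 97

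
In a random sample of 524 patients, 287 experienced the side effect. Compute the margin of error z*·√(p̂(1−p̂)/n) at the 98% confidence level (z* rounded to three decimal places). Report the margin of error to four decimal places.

ME = 0.0506

With x = 287 successes in n = 524, p̂ = 0.54771.
SE = √(p̂(1−p̂)/n) = √(0.247724/524) = 0.021743.
z* = 2.326 at the 98% level.
Margin of error = z*·SE = 2.326 × 0.021743 = 0.0506.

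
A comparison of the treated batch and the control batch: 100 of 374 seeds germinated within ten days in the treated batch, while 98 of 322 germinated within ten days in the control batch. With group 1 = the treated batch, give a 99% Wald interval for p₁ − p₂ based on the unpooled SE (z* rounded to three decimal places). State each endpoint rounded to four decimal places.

p̂₁ = 0.26738, p̂₂ = 0.30435, so the observed difference is -0.03697.
SE = √(0.000523764 + 0.000657516) = √0.001181280 = 0.034370.
The 99% critical value is z* = 2.576. Margin = 2.576·0.034370 = 0.08854.
Interval: -0.03697 ± 0.08854 → (-0.1255, 0.0516).

(-0.1255, 0.0516)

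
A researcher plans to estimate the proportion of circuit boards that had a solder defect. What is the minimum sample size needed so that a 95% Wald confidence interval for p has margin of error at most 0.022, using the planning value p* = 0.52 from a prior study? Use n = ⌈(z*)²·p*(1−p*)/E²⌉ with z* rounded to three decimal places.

The 95% critical value is z* = 1.960.
p*(1−p*) = 0.2496.
(z*)²·p*(1−p*)/E² = 3.841600·0.2496/0.000484 = 1981.123.
⌈1981.123⌉ = 1982.

n = 1982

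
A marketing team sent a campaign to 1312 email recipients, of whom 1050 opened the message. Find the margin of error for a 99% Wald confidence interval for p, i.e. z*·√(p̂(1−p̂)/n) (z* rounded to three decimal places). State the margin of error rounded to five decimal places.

p̂ = 1050/1312 = 0.80030.
SE = √(p̂(1−p̂)/n) = √(0.159817/1312) = 0.011037.
For 99% confidence, z* = 2.576.
So ME = 0.02843.

ME = 0.02843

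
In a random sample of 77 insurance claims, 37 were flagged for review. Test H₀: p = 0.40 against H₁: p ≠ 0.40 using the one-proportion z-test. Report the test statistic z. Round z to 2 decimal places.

Sample proportion p̂ = 37/77 = 0.48052.
Under H₀, SE = √(p₀(1−p₀)/n) = √(0.40·0.60/77) = √0.003116883 = 0.055829.
Test statistic: z = 0.08052/0.055829 = 1.44.

z = 1.44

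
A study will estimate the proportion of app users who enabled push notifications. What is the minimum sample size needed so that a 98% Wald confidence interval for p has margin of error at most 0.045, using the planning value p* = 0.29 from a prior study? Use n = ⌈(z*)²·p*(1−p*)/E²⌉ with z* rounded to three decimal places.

n = 551

The 98% critical value is z* = 2.326.
p*(1−p*) = 0.2059.
(z*)²·p*(1−p*)/E² = 5.410276·0.2059/0.002025 = 550.112.
Rounding up, n = 551.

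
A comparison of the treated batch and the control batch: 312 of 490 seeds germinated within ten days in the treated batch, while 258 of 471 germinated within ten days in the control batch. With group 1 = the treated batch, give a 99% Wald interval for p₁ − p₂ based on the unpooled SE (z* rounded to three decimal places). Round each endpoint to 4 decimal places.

(0.0076, 0.1703)

p̂₁ = 0.63673, p̂₂ = 0.54777, so the observed difference is 0.08896.
Unpooled SE = √(p̂₁(1−p̂₁)/n₁ + p̂₂(1−p̂₂)/n₂) = √(0.000472048 + 0.000525940) = 0.031591.
The 99% critical value is z* = 2.576. Margin of error = 0.08138.
So the interval runs from 0.0076 to 0.1703.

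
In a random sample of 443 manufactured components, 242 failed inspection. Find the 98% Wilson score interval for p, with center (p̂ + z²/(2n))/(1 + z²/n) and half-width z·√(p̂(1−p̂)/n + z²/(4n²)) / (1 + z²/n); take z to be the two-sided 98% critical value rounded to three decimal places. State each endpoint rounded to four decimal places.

(0.4910, 0.6004)

Here p̂ = 242/443 = 0.54628 and z = 2.326 (z² = 5.410276).
1 + z²/n = 1.012213.
Center = (0.54628 + 0.006106)/1.012213 = 0.54572.
Radicand: p̂(1−p̂)/n + z²/(4n²) = 0.000559500 + 0.000006892 = 0.000566392.
Half-width = z·√(radicand)/denom = 2.326·0.023799/1.012213 = 0.05469.
CI: 0.54572 ± 0.05469 = (0.4910, 0.6004).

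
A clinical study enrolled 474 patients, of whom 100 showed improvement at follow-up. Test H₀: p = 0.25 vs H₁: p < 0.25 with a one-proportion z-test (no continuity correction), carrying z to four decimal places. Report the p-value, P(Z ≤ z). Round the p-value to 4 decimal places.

With x = 100 successes in n = 474, p̂ = 0.21097.
Null standard error: √(0.25·0.75/474) = √0.000395570 = 0.019889.
Test statistic (full precision, shown to 4 dp): z = (100/474 − 0.25)/SE₀ ≈ -1.9624.
From the standard normal, P(Z ≤ z) = 0.0249.

p-value = 0.0249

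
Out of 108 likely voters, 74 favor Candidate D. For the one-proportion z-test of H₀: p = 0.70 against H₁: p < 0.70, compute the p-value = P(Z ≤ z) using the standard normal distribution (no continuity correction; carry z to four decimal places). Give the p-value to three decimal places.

p-value = 0.368

p̂ = 74/108 = 0.68519.
Under H₀, SE = √(p₀(1−p₀)/n) = √(0.70·0.30/108) = √0.001944444 = 0.044096.
Test statistic (full precision, shown to 4 dp): z = (74/108 − 0.70)/SE₀ ≈ -0.3360.
p-value = P(Z ≤ z) with z = -0.3360 → 0.368.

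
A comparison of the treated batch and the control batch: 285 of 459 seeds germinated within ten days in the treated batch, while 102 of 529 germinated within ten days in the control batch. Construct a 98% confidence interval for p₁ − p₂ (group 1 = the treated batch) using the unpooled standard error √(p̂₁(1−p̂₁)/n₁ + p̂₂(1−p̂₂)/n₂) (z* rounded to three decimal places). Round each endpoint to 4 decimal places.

p̂₁ = 0.62092, p̂₂ = 0.19282, so the observed difference is 0.42810.
SE = √(0.000512809 + 0.000294212) = √0.000807021 = 0.028408.
z* = 2.326 at the 98% level. Margin = 2.326·0.028408 = 0.06608.
CI: 0.42810 ± 0.06608 = (0.3620, 0.4942).

(0.3620, 0.4942)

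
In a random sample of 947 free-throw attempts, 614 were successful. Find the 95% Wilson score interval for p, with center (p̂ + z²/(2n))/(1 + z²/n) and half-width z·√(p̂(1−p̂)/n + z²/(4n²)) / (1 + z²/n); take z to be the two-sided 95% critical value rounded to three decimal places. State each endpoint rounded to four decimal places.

(0.6174, 0.6781)

p̂ = 614/947 = 0.64836; z = 1.960, so z² = 3.841600.
Denominator 1 + z²/n = 1 + 3.841600/947 = 1.004057.
Adjusted center: (0.64836 + z²/(2n))/1.004057 = 0.64776.
Radicand: p̂(1−p̂)/n + z²/(4n²) = 0.000240748 + 0.000001071 = 0.000241819.
Half-width = 1.960·√0.000241819/1.004057 = 0.03036.
So the interval runs from 0.6174 to 0.6781.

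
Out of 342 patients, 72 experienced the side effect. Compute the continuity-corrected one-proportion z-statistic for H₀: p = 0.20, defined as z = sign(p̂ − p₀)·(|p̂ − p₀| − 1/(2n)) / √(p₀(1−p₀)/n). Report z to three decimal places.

z = 0.419

With x = 72 successes in n = 342, p̂ = 0.21053. p̂ − p₀ = 0.010526.
Continuity correction 1/(2n) = 1/684 = 0.001462.
Corrected numerator: |0.010526| − 0.001462 = 0.009064.
Null standard error: √(0.20·0.80/342) = √0.000467836 = 0.021630.
z = (+)0.009064/0.021630 = 0.419.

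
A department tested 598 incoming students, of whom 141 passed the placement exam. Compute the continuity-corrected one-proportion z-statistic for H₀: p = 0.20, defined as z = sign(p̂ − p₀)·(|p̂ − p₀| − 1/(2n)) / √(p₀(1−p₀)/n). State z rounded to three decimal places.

z = 2.137

Sample proportion p̂ = 141/598 = 0.23579. p̂ − p₀ = 0.035786.
1/(2n) = 0.000836.
Corrected numerator: |0.035786| − 0.000836 = 0.034950.
Null standard error: √(0.20·0.80/598) = √0.000267559 = 0.016357.
z = +0.034950/0.016357 = 2.137.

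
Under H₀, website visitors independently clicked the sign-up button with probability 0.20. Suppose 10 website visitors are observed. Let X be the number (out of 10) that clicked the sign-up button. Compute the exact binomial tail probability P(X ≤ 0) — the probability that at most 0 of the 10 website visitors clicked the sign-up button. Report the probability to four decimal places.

X ~ Binomial(n=10, p=0.20).
P(X ≤ 0) = C(10,0)·0.20^0·0.80^10.
= 0.107374 = 0.1074.

P = 0.1074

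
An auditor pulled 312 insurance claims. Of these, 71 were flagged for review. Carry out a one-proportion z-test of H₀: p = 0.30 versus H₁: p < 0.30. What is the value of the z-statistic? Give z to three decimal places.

p̂ = 71/312 = 0.22756.
Null standard error: √(0.30·0.70/312) = √0.000673077 = 0.025944.
z = (0.22756 − 0.30)/0.025944 = -0.07244/0.025944 = -2.792.

z = -2.792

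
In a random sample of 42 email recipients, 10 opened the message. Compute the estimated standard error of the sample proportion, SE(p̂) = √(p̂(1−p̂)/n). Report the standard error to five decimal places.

The sample proportion is 10/42 = 0.23810.
p̂(1−p̂) = 0.181408.
SE = √(0.181408/42) = 0.06572.

SE = 0.06572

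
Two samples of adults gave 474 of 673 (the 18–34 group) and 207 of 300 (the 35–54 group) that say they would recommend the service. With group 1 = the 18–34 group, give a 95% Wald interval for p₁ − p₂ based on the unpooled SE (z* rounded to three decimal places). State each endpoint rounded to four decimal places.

(-0.0484, 0.0770)

p̂₁ = 474/673 = 0.70431, p̂₂ = 207/300 = 0.69000; p̂₁ − p̂₂ = 0.01431.
SE = √(0.000309447 + 0.000713000) = √0.001022447 = 0.031976.
The 95% critical value is z* = 1.960. Margin of error = 0.06267.
CI: 0.01431 ± 0.06267 = (-0.0484, 0.0770).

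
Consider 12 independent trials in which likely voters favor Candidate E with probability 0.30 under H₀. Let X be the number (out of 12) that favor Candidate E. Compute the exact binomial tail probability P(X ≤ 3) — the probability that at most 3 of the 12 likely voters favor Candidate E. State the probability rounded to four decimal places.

P = 0.4925

X ~ Binomial(n=12, p=0.30).
P(X ≤ 3) = C(12,0)·0.30^0·0.70^12 + C(12,1)·0.30^1·0.70^11 + C(12,2)·0.30^2·0.70^10 + C(12,3)·0.30^3·0.70^9.
= 0.013841 + 0.071184 + 0.167790 + 0.239700 = 0.4925.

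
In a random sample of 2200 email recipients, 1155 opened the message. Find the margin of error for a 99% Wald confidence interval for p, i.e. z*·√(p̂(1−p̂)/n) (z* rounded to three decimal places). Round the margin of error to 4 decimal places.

p̂ = 1155/2200 = 0.52500.
SE = √(p̂(1−p̂)/n) = √(0.249375/2200) = 0.010647.
For 99% confidence, z* = 2.576.
ME = 2.576·0.010647 = 0.0274.

ME = 0.0274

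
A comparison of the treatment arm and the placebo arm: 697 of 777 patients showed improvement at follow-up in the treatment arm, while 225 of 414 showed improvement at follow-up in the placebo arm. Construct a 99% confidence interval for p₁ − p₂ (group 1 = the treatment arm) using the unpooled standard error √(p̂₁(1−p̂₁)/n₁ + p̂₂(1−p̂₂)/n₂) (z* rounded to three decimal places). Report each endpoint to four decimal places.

(0.2845, 0.4226)

p̂₁ = 0.89704, p̂₂ = 0.54348, so the observed difference is 0.35356.
Unpooled SE = √(p̂₁(1−p̂₁)/n₁ + p̂₂(1−p̂₂)/n₂) = √(0.000118867 + 0.000599299) = 0.026799.
The 99% critical value is z* = 2.576. Margin of error = 0.06903.
Interval: 0.35356 ± 0.06903 → (0.2845, 0.4226).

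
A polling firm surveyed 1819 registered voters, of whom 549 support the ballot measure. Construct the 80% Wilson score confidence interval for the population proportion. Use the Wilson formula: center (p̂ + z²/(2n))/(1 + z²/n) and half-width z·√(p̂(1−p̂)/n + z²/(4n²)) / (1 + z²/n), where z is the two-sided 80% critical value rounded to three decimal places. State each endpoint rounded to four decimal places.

(0.2882, 0.3158)

Here p̂ = 549/1819 = 0.30181 and z = 1.282 (z² = 1.643524).
1 + z²/n = 1.000904.
Center = (0.30181 + 0.000452)/1.000904 = 0.30199.
Radicand: p̂(1−p̂)/n + z²/(4n²) = 0.000115845 + 0.000000124 = 0.000115969.
Half-width = z·√(radicand)/denom = 1.282·0.010769/1.000904 = 0.01379.
So the interval runs from 0.2882 to 0.3158.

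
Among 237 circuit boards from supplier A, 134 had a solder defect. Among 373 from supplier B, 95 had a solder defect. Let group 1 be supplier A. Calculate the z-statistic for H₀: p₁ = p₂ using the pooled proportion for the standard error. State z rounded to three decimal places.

z = 7.724

p̂₁ = 134/237 = 0.56540, p̂₂ = 95/373 = 0.25469.
Pooling: p̂ = 229/610 = 0.37541.
SE = √[p̂(1−p̂)(1/n₁+1/n₂)] = √[0.37541·0.62459·(1/237+1/373)] ≈ 0.040224.
z = 0.31071/0.040224 = 7.724.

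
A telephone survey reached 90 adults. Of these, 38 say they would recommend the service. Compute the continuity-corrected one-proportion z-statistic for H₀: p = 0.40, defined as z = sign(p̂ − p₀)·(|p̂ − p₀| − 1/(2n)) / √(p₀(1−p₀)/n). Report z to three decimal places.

Sample proportion p̂ = 38/90 = 0.42222. p̂ − p₀ = 0.022222.
1/(2n) = 0.005556.
Corrected numerator: |0.022222| − 0.005556 = 0.016666.
Under H₀, SE = √(p₀(1−p₀)/n) = √(0.40·0.60/90) = √0.002666667 = 0.051640.
z = (+)0.016666/0.051640 = 0.323.

z = 0.323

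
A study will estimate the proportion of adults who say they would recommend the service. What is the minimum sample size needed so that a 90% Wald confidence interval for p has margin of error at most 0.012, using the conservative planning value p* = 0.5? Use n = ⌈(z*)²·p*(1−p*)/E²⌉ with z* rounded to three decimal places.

n = 4698

For 90% confidence, z* = 1.645.
p*(1−p*) = 0.2500.
(z*)²·p*(1−p*)/E² = 2.706025·0.2500/0.000144 = 4697.960.
⌈4697.960⌉ = 4698.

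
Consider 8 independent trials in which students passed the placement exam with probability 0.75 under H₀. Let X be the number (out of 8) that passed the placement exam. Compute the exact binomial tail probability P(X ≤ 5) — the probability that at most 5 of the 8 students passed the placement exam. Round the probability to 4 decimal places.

X is binomial with n = 8 and p = 0.75.
P(X ≤ 5) = Σ_{j=0}^{5} C(8,j)·0.75^j·0.25^{8−j}.
= 0.000015 + 0.000366 + 0.003845 + 0.023071 + 0.086517 + 0.207642 = 0.3215.

P = 0.3215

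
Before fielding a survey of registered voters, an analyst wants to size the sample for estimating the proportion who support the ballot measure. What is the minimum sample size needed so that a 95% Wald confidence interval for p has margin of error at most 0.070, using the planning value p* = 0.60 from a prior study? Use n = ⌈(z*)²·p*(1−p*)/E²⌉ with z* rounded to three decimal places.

n = 189

For 95% confidence, z* = 1.960.
p*(1−p*) = 0.60·0.40 = 0.2400.
Required n before rounding: 3.841600 × 0.2400 / 0.070² = 188.160.
⌈188.160⌉ = 189.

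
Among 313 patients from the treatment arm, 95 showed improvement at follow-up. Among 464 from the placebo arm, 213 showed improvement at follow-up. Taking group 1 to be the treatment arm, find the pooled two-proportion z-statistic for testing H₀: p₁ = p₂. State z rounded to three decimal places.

Sample proportions: p̂₁ = 95/313 = 0.30351 and p̂₂ = 213/464 = 0.45905.
Pooling: p̂ = 308/777 = 0.39640.
SE = √[p̂(1−p̂)(1/n₁+1/n₂)] = √[0.39640·0.60360·(1/313+1/464)] ≈ 0.035778.
z = -0.15554/0.035778 = -4.347.

z = -4.347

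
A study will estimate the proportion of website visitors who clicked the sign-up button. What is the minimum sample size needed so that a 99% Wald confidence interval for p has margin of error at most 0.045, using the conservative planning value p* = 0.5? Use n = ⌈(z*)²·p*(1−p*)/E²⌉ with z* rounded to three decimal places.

n = 820

For 99% confidence, z* = 2.576.
p*(1−p*) = 0.2500.
(z*)²·p*(1−p*)/E² = 6.635776·0.2500/0.002025 = 819.232.
Rounding up, n = 820.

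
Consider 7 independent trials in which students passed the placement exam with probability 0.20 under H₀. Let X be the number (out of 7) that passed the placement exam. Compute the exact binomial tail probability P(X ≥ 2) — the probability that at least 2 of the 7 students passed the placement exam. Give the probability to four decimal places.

P = 0.4233

X ~ Binomial(n=7, p=0.20).
P(X ≥ 2) = Σ_{j=2}^{7} C(7,j)·0.20^j·0.80^{7−j}.
= 0.275251 + 0.114688 + 0.028672 + 0.004301 + 0.000358 + 0.000013 = 0.4233.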